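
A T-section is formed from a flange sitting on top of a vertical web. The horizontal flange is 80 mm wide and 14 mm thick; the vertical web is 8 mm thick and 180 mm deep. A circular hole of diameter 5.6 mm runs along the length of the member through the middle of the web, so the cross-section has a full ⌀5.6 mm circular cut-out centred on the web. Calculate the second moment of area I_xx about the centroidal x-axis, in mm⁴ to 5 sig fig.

Split into non-overlapping primitives; take the origin at the lower-left of the bounding box.
Flange: 80 × 14, A = 1 120 mm², y = 187 mm, Ī = 18293.33 mm⁴.
Web: 8 × 180, A = 1 440 mm², y = 90 mm, Ī = 3 888 000 mm⁴.
Hole (subtracted): ⌀5.6, A = 24.63009 mm², y = 90 mm, Ī = 48.27497 mm⁴.
Centroid: ȳ = ΣA·y / ΣA = 132.8498 mm.
Transfer each piece to the centroidal x-axis using Ī + A·d² with d = y − 132.8498:
  flange: d = 54.15024 mm → contributes +3 302 411 mm⁴
  web: d = -42.84976 mm → contributes +6 531 987 mm⁴
  hole: d = -42.84976 mm → contributes −45271.63 mm⁴
Total I = 9 789 127 mm⁴.

I_xx ≈ 9.7891 × 10⁶ mm⁴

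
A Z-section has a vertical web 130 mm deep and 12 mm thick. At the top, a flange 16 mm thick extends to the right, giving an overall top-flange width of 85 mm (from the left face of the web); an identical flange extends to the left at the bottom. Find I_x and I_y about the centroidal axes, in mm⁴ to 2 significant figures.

I_x ≈ 9.8 × 10⁶ mm⁴, I_y ≈ 5.3 × 10⁶ mm⁴

Decompose the section into non-overlapping parts with the origin at the bottom-left of its bounding rectangle.
Web: 12 × 130, A = 1 560 mm², y = 65 mm, Ī = 2 197 000 mm⁴.
Top flange (beyond web): 73 × 16, A = 1 168 mm², y = 122 mm, Ī = 24 917 mm⁴.
Bottom flange (beyond web): 73 × 16, A = 1 168 mm², y = 8 mm, Ī = 24 917 mm⁴.
Centroid: ȳ = ΣA·y / ΣA = 65 mm.
Transfer each piece to the centroidal x-axis using Ī + A·d² with d = y − 65:
  web: d = 0 mm → contributes +2 197 000 mm⁴
  top flange (beyond web): d = 57 mm → contributes +3 819 749 mm⁴
  bottom flange (beyond web): d = -57 mm → contributes +3 819 749 mm⁴
Total I = 9 836 499 mm⁴.
For the y-axis: x̄ = 79 mm.
Repeating about the centroidal y-axis gives I_y = 5 275 499 mm⁴.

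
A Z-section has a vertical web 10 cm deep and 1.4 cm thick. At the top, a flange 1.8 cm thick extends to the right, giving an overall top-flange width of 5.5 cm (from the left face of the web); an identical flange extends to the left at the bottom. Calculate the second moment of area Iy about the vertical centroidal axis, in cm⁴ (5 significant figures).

Break the section into simple shapes (no overlaps), measuring from the bottom-left corner of the bounding box.
Web: 1.4 × 10, A = 14 cm², x = 4.8 cm, Ī = 2.286667 cm⁴.
Top flange (beyond web): 4.1 × 1.8, A = 7.38 cm², x = 7.55 cm, Ī = 10.33815 cm⁴.
Bottom flange (beyond web): 4.1 × 1.8, A = 7.38 cm², x = 2.05 cm, Ī = 10.33815 cm⁴.
Centroid: x̄ = ΣA·x / ΣA = 4.8 cm.
Transfer each piece to the vertical centroidal axis using Ī + A·d² with d = x − 4.8:
  web: d = 0 cm → contributes +2.286667 cm⁴
  top flange (beyond web): d = 2.75 cm → contributes +66.1494 cm⁴
  bottom flange (beyond web): d = -2.75 cm → contributes +66.1494 cm⁴
Total I = 134.5855 cm⁴.

Iy ≈ 134.59 cm⁴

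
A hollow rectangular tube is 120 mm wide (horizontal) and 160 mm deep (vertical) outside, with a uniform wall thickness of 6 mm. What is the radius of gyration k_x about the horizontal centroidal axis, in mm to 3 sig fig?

Break the section into simple shapes (no overlaps), measuring from the bottom-left corner of the bounding box.
Outer rectangle: 120 × 160, A = 19 200 mm², y = 80 mm, Ī = 40 960 000 mm⁴.
Inner void (subtracted): 108 × 148, A = 15 984 mm², y = 80 mm, Ī = 29 176 128 mm⁴.
By symmetry the centroid is at mid-height, ȳ = 80 mm.
All pieces are centred on the horizontal centroidal axis, so I = ΣĪ (holes subtracted) = 11 783 872 mm⁴.
Radius of gyration: k = √(I/A) = √(11 783 872 / 3 216) = 60.532 mm.

k_x ≈ 60.5 mm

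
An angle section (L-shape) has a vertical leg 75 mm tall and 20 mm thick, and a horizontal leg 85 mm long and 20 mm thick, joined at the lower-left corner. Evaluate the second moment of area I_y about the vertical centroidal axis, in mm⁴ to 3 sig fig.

I_y ≈ 1.77 × 10⁶ mm⁴

Decompose the section into non-overlapping parts with the origin at the bottom-left of its bounding rectangle.
Vertical leg: 20 × 75, A = 1 500 mm², x = 10 mm, Ī = 50 000 mm⁴.
Horizontal leg (remainder): 65 × 20, A = 1 300 mm², x = 52.5 mm, Ī = 457 708 mm⁴.
Centroid: x̄ = ΣA·x / ΣA = 29.732 mm.
Transfer each piece to the vertical centroidal axis using Ī + A·d² with d = x − 29.732:
  vertical leg: d = -19.732 mm → contributes +634 036 mm⁴
  horizontal leg (remainder): d = 22.768 mm → contributes +1 131 596 mm⁴
Total I = 1 765 632 mm⁴.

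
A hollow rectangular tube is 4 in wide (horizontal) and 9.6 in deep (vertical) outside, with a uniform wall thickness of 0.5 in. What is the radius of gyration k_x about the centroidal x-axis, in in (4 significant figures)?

Split into non-overlapping primitives; take the origin at the lower-left of the bounding box.
Outer rectangle: 4 × 9.6, A = 38.4 in², y = 4.8 in, Ī = 294.912 in⁴.
Inner void (subtracted): 3 × 8.6, A = 25.8 in², y = 4.8 in, Ī = 159.014 in⁴.
By symmetry the centroid is at mid-height, ȳ = 4.8 in.
All pieces are centred on the centroidal x-axis, so I = ΣĪ (holes subtracted) = 135.898 in⁴.
Radius of gyration: k = √(I/A) = √(135.898 / 12.6) = 3.28414 in.

k_x ≈ 3.284 in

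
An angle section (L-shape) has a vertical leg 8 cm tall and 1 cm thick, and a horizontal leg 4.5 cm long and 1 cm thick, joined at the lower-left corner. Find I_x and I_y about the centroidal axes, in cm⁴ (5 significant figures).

I_x ≈ 72.784 cm⁴, I_y ≈ 16.566 cm⁴

Split into non-overlapping primitives; take the origin at the lower-left of the bounding box.
Vertical leg: 1 × 8, A = 8 cm², y = 4 cm, Ī = 42.66667 cm⁴.
Horizontal leg (remainder): 3.5 × 1, A = 3.5 cm², y = 0.5 cm, Ī = 0.2916667 cm⁴.
Centroid: ȳ = ΣA·y / ΣA = 2.934783 cm.
Transfer each piece to the centroidal x-axis using Ī + A·d² with d = y − 2.934783:
  vertical leg: d = 1.065217 cm → contributes +51.74417 cm⁴
  horizontal leg (remainder): d = -2.434783 cm → contributes +21.04025 cm⁴
Total I = 72.78442 cm⁴.
For the y-axis: x̄ = 1.184783 cm.
Repeating about the centroidal y-axis gives I_y = 16.56567 cm⁴.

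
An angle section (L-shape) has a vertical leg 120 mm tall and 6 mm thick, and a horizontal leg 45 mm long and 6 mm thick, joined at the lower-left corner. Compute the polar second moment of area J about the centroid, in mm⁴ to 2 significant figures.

Treat the section as a set of non-overlapping primitives; coordinates are from the bounding-box lower-left.
Vertical leg: 6 × 120, A = 720 mm², y = 60 mm, Ī = 864 000 mm⁴.
Horizontal leg (remainder): 39 × 6, A = 234 mm², y = 3 mm, Ī = 702 mm⁴.
Centroid: ȳ = ΣA·y / ΣA = 46.02 mm.
Transfer each piece to the centroidal x-axis using Ī + A·d² with d = y − 46.02:
  vertical leg: d = 13.98 mm → contributes +1 004 740 mm⁴
  horizontal leg (remainder): d = -43.02 mm → contributes +433 748 mm⁴
Total I = 1 438 488 mm⁴.
For the y-axis: x̄ = 8.519 mm.
Repeating about the centroidal y-axis gives I_y = 121 225 mm⁴.
Polar second moment: J = I_x + I_y = 1 559 713 mm⁴.

J ≈ 1.6 × 10⁶ mm⁴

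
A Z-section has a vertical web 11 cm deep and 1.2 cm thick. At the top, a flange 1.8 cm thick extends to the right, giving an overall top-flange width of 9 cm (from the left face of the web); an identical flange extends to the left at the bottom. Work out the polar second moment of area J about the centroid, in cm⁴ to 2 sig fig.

J ≈ 1400 cm⁴

Treat the section as a set of non-overlapping primitives; coordinates are from the bounding-box lower-left.
Web: 1.2 × 11, A = 13.2 cm², y = 5.5 cm, Ī = 133.1 cm⁴.
Top flange (beyond web): 7.8 × 1.8, A = 14.04 cm², y = 10.1 cm, Ī = 3.791 cm⁴.
Bottom flange (beyond web): 7.8 × 1.8, A = 14.04 cm², y = 0.9 cm, Ī = 3.791 cm⁴.
Centroid: ȳ = ΣA·y / ΣA = 5.5 cm.
Transfer each piece to the centroidal x-axis using Ī + A·d² with d = y − 5.5:
  web: d = 0 cm → contributes +133.1 cm⁴
  top flange (beyond web): d = 4.6 cm → contributes +300.9 cm⁴
  bottom flange (beyond web): d = -4.6 cm → contributes +300.9 cm⁴
Total I = 734.9 cm⁴.
For the y-axis: x̄ = 8.4 cm.
Repeating about the centroidal y-axis gives I_y = 712.6 cm⁴.
Polar second moment: J = I_x + I_y = 1 447 cm⁴.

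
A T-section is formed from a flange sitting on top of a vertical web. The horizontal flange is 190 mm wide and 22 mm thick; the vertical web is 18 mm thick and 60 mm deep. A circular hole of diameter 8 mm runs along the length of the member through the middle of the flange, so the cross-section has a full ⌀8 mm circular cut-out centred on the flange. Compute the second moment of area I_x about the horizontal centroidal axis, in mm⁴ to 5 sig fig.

Decompose the section into non-overlapping parts with the origin at the bottom-left of its bounding rectangle.
Flange: 190 × 22, A = 4 180 mm², y = 71 mm, Ī = 168593.3 mm⁴.
Web: 18 × 60, A = 1 080 mm², y = 30 mm, Ī = 324 000 mm⁴.
Hole (subtracted): ⌀8, A = 50.26548 mm², y = 71 mm, Ī = 201.0619 mm⁴.
Centroid: ȳ = ΣA·y / ΣA = 62.50053 mm.
Transfer each piece to the horizontal centroidal axis using Ī + A·d² with d = y − 62.50053:
  flange: d = 8.499473 mm → contributes +470560.9 mm⁴
  web: d = -32.50053 mm → contributes +1 464 787 mm⁴
  hole: d = 8.499473 mm → contributes −3832.293 mm⁴
Total I = 1 931 516 mm⁴.

I_x ≈ 1.9315 × 10⁶ mm⁴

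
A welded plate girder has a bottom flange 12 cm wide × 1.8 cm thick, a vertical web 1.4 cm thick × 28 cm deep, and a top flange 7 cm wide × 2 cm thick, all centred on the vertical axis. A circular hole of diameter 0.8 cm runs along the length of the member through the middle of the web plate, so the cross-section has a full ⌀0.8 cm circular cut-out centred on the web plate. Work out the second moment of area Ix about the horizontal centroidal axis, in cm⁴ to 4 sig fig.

Ix ≈ 1.035 × 10⁴ cm⁴

Split into non-overlapping primitives; take the origin at the lower-left of the bounding box.
Bottom plate: 12 × 1.8, A = 21.6 cm², y = 0.9 cm, Ī = 5.832 cm⁴.
Web plate: 1.4 × 28, A = 39.2 cm², y = 15.8 cm, Ī = 2561.07 cm⁴.
Top plate: 7 × 2, A = 14 cm², y = 30.8 cm, Ī = 4.66667 cm⁴.
Hole (subtracted): ⌀0.8, A = 0.502655 cm², y = 15.8 cm, Ī = 0.0201062 cm⁴.
Centroid: ȳ = ΣA·y / ΣA = 14.2947 cm.
Transfer each piece to the horizontal centroidal axis using Ī + A·d² with d = y − 14.2947:
  bottom plate: d = -13.3947 cm → contributes +3881.26 cm⁴
  web plate: d = 1.5053 cm → contributes +2649.89 cm⁴
  top plate: d = 16.5053 cm → contributes +3818.62 cm⁴
  hole: d = 1.5053 cm → contributes −1.15909 cm⁴
Total I = 10348.6 cm⁴.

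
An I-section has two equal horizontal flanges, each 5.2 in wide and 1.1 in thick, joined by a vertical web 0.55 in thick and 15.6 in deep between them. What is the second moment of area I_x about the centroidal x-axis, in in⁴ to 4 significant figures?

I_x ≈ 972.8 in⁴

Treat the section as a set of non-overlapping primitives; coordinates are from the bounding-box lower-left.
Bottom flange: 5.2 × 1.1, A = 5.72 in², y = 0.55 in, Ī = 0.576767 in⁴.
Web: 0.55 × 15.6, A = 8.58 in², y = 8.9 in, Ī = 174.002 in⁴.
Top flange: 5.2 × 1.1, A = 5.72 in², y = 17.25 in, Ī = 0.576767 in⁴.
By symmetry the centroid is at mid-height, ȳ = 8.9 in.
Transfer each piece to the centroidal x-axis using Ī + A·d² with d = y − 8.9:
  bottom flange: d = -8.35 in → contributes +399.389 in⁴
  web: d = 0 in → contributes +174.002 in⁴
  top flange: d = 8.35 in → contributes +399.389 in⁴
Total I = 972.781 in⁴.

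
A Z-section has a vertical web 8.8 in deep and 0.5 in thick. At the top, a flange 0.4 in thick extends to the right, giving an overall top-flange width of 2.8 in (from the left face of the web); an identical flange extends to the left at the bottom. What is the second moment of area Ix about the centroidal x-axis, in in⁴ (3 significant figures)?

Ix ≈ 60.9 in⁴

Break the section into simple shapes (no overlaps), measuring from the bottom-left corner of the bounding box.
Web: 0.5 × 8.8, A = 4.4 in², y = 4.4 in, Ī = 28.395 in⁴.
Top flange (beyond web): 2.3 × 0.4, A = 0.92 in², y = 8.6 in, Ī = 0.012267 in⁴.
Bottom flange (beyond web): 2.3 × 0.4, A = 0.92 in², y = 0.2 in, Ī = 0.012267 in⁴.
Centroid: ȳ = ΣA·y / ΣA = 4.4 in.
Transfer each piece to the centroidal x-axis using Ī + A·d² with d = y − 4.4:
  web: d = 0 in → contributes +28.395 in⁴
  top flange (beyond web): d = 4.2 in → contributes +16.241 in⁴
  bottom flange (beyond web): d = -4.2 in → contributes +16.241 in⁴
Total I = 60.877 in⁴.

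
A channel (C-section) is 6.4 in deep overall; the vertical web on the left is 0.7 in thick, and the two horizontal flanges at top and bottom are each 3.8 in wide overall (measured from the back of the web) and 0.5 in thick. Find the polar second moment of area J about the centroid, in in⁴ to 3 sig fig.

Decompose the section into non-overlapping parts with the origin at the bottom-left of its bounding rectangle.
Web: 0.7 × 6.4, A = 4.48 in², y = 3.2 in, Ī = 15.292 in⁴.
Top flange (beyond web): 3.1 × 0.5, A = 1.55 in², y = 6.15 in, Ī = 0.032292 in⁴.
Bottom flange (beyond web): 3.1 × 0.5, A = 1.55 in², y = 0.25 in, Ī = 0.032292 in⁴.
By symmetry the centroid is at mid-height, ȳ = 3.2 in.
Transfer each piece to the centroidal x-axis using Ī + A·d² with d = y − 3.2:
  web: d = 0 in → contributes +15.292 in⁴
  top flange (beyond web): d = 2.95 in → contributes +13.521 in⁴
  bottom flange (beyond web): d = -2.95 in → contributes +13.521 in⁴
Total I = 42.334 in⁴.
For the y-axis: x̄ = 1.127 in.
Repeating about the centroidal y-axis gives I_y = 9.2797 in⁴.
Polar second moment: J = I_x + I_y = 51.614 in⁴.

J ≈ 51.6 in⁴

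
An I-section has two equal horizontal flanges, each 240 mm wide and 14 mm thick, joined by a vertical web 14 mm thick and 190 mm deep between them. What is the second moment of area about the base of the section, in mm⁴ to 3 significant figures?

Split into non-overlapping primitives; take the origin at the lower-left of the bounding box.
Bottom flange: 240 × 14, A = 3 360 mm², y = 7 mm, Ī = 54 880 mm⁴.
Web: 14 × 190, A = 2 660 mm², y = 109 mm, Ī = 8 002 167 mm⁴.
Top flange: 240 × 14, A = 3 360 mm², y = 211 mm, Ī = 54 880 mm⁴.
Transfer each piece to a horizontal axis along the bottom face using Ī + A·d² with d = y − 0:
  bottom flange: d = 7 mm → contributes +219 520 mm⁴
  web: d = 109 mm → contributes +39 605 627 mm⁴
  top flange: d = 211 mm → contributes +149 645 440 mm⁴
Total I = 189 470 587 mm⁴.

I_base ≈ 1.89 × 10⁸ mm⁴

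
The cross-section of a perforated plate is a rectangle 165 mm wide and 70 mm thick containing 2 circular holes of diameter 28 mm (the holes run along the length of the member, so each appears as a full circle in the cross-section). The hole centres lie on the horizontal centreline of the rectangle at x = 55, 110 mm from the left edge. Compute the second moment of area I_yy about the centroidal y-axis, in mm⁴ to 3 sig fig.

Break the section into simple shapes (no overlaps), measuring from the bottom-left corner of the bounding box.
Plate: 165 × 70, A = 11 550 mm², x = 82.5 mm, Ī = 26 204 063 mm⁴.
Hole 1 (subtracted): ⌀28, A = 615.75 mm², x = 55 mm, Ī = 30 172 mm⁴.
Hole 2 (subtracted): ⌀28, A = 615.75 mm², x = 110 mm, Ī = 30 172 mm⁴.
By symmetry the centroid is at mid-width, x̄ = 82.5 mm.
Transfer each piece to the centroidal y-axis using Ī + A·d² with d = x − 82.5:
  plate: d = 0 mm → contributes +26 204 063 mm⁴
  hole 1: d = -27.5 mm → contributes −495 834 mm⁴
  hole 2: d = 27.5 mm → contributes −495 834 mm⁴
Total I = 25 212 394 mm⁴.

I_yy ≈ 2.52 × 10⁷ mm⁴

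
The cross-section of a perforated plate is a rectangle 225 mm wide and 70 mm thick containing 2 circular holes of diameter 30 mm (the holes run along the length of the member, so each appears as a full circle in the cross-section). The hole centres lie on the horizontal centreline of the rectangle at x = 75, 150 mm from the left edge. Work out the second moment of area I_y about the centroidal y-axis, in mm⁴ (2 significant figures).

Decompose the section into non-overlapping parts with the origin at the bottom-left of its bounding rectangle.
Plate: 225 × 70, A = 15 750 mm², x = 112.5 mm, Ī = 66 445 313 mm⁴.
Hole 1 (subtracted): ⌀30, A = 706.9 mm², x = 75 mm, Ī = 39 761 mm⁴.
Hole 2 (subtracted): ⌀30, A = 706.9 mm², x = 150 mm, Ī = 39 761 mm⁴.
By symmetry the centroid is at mid-width, x̄ = 112.5 mm.
Transfer each piece to the centroidal y-axis using Ī + A·d² with d = x − 112.5:
  plate: d = 0 mm → contributes +66 445 313 mm⁴
  hole 1: d = -37.5 mm → contributes −1 033 780 mm⁴
  hole 2: d = 37.5 mm → contributes −1 033 780 mm⁴
Total I = 64 377 752 mm⁴.

I_y ≈ 6.4 × 10⁷ mm⁴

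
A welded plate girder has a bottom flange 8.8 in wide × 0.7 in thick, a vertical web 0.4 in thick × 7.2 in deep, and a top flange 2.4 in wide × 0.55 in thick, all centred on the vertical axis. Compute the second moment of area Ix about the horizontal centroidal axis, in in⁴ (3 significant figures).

Ix ≈ 93.0 in⁴

Treat the section as a set of non-overlapping primitives; coordinates are from the bounding-box lower-left.
Bottom plate: 8.8 × 0.7, A = 6.16 in², y = 0.35 in, Ī = 0.25153 in⁴.
Web plate: 0.4 × 7.2, A = 2.88 in², y = 4.3 in, Ī = 12.442 in⁴.
Top plate: 2.4 × 0.55, A = 1.32 in², y = 8.175 in, Ī = 0.033275 in⁴.
Centroid: ȳ = ΣA·y / ΣA = 2.4451 in.
Transfer each piece to the horizontal centroidal axis using Ī + A·d² with d = y − 2.4451:
  bottom plate: d = -2.0951 in → contributes +27.29 in⁴
  web plate: d = 1.8549 in → contributes +22.351 in⁴
  top plate: d = 5.7299 in → contributes +43.372 in⁴
Total I = 93.012 in⁴.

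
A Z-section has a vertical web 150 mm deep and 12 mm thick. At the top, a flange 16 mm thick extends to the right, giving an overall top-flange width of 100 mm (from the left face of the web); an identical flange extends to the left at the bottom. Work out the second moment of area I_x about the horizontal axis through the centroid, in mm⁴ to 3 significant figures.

I_x ≈ 1.61 × 10⁷ mm⁴

Treat the section as a set of non-overlapping primitives; coordinates are from the bounding-box lower-left.
Web: 12 × 150, A = 1 800 mm², y = 75 mm, Ī = 3 375 000 mm⁴.
Top flange (beyond web): 88 × 16, A = 1 408 mm², y = 142 mm, Ī = 30 037 mm⁴.
Bottom flange (beyond web): 88 × 16, A = 1 408 mm², y = 8 mm, Ī = 30 037 mm⁴.
Centroid: ȳ = ΣA·y / ΣA = 75 mm.
Transfer each piece to the horizontal axis through the centroid using Ī + A·d² with d = y − 75:
  web: d = 0 mm → contributes +3 375 000 mm⁴
  top flange (beyond web): d = 67 mm → contributes +6 350 549 mm⁴
  bottom flange (beyond web): d = -67 mm → contributes +6 350 549 mm⁴
Total I = 16 076 099 mm⁴.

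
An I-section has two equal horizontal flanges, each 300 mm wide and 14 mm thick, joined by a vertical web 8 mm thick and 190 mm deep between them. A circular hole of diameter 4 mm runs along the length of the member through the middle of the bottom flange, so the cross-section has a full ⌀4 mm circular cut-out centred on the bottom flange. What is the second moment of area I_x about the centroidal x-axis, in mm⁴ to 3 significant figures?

I_x ≈ 9.20 × 10⁷ mm⁴

Break the section into simple shapes (no overlaps), measuring from the bottom-left corner of the bounding box.
Bottom flange: 300 × 14, A = 4 200 mm², y = 7 mm, Ī = 68 600 mm⁴.
Web: 8 × 190, A = 1 520 mm², y = 109 mm, Ī = 4 572 667 mm⁴.
Top flange: 300 × 14, A = 4 200 mm², y = 211 mm, Ī = 68 600 mm⁴.
Hole (subtracted): ⌀4, A = 12.566 mm², y = 7 mm, Ī = 12.566 mm⁴.
Centroid: ȳ = ΣA·y / ΣA = 109.13 mm.
Transfer each piece to the centroidal x-axis using Ī + A·d² with d = y − 109.13:
  bottom flange: d = -102.13 mm → contributes +43 876 318 mm⁴
  web: d = -0.12937 mm → contributes +4 572 692 mm⁴
  top flange: d = 101.87 mm → contributes +43 654 622 mm⁴
  hole: d = -102.13 mm → contributes −131 085 mm⁴
Total I = 91 972 548 mm⁴.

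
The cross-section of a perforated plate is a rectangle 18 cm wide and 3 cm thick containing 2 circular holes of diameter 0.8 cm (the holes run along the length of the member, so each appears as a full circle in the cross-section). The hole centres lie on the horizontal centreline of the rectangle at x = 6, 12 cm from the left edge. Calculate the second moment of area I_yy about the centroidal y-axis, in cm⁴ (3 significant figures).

I_yy ≈ 1450 cm⁴

Decompose the section into non-overlapping parts with the origin at the bottom-left of its bounding rectangle.
Plate: 18 × 3, A = 54 cm², x = 9 cm, Ī = 1 458 cm⁴.
Hole 1 (subtracted): ⌀0.8, A = 0.50265 cm², x = 6 cm, Ī = 0.020106 cm⁴.
Hole 2 (subtracted): ⌀0.8, A = 0.50265 cm², x = 12 cm, Ī = 0.020106 cm⁴.
By symmetry the centroid is at mid-width, x̄ = 9 cm.
Transfer each piece to the centroidal y-axis using Ī + A·d² with d = x − 9:
  plate: d = 0 cm → contributes +1 458 cm⁴
  hole 1: d = -3 cm → contributes −4.544 cm⁴
  hole 2: d = 3 cm → contributes −4.544 cm⁴
Total I = 1448.9 cm⁴.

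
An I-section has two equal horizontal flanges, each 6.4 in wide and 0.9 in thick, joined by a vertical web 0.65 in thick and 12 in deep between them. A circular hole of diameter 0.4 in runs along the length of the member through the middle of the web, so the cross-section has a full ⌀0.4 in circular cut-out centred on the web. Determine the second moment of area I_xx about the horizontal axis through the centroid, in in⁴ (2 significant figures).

I_xx ≈ 570 in⁴

Decompose the section into non-overlapping parts with the origin at the bottom-left of its bounding rectangle.
Bottom flange: 6.4 × 0.9, A = 5.76 in², y = 0.45 in, Ī = 0.3888 in⁴.
Web: 0.65 × 12, A = 7.8 in², y = 6.9 in, Ī = 93.6 in⁴.
Top flange: 6.4 × 0.9, A = 5.76 in², y = 13.35 in, Ī = 0.3888 in⁴.
Hole (subtracted): ⌀0.4, A = 0.1257 in², y = 6.9 in, Ī = 0.001257 in⁴.
By symmetry the centroid is at mid-height, ȳ = 6.9 in.
Transfer each piece to the horizontal axis through the centroid using Ī + A·d² with d = y − 6.9:
  bottom flange: d = -6.45 in → contributes +240 in⁴
  web: d = 0 in → contributes +93.6 in⁴
  top flange: d = 6.45 in → contributes +240 in⁴
  hole: d = 0 in → contributes −0.001257 in⁴
Total I = 573.6 in⁴.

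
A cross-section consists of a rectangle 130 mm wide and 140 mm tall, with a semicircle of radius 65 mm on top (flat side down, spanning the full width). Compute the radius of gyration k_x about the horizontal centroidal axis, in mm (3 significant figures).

Split into non-overlapping primitives; take the origin at the lower-left of the bounding box.
Rectangular body: 130 × 140, A = 18 200 mm², y = 70 mm, Ī = 29 726 667 mm⁴.
Semicircular cap: semicircle r = 65, A = 6636.6 mm², y = 167.59 mm, Ī = 1 959 230 mm⁴.
Centroid: ȳ = ΣA·y / ΣA = 96.076 mm.
Transfer each piece to the horizontal centroidal axis using Ī + A·d² with d = y − 96.076:
  rectangular body: d = -26.076 mm → contributes +42 102 158 mm⁴
  semicircular cap: d = 71.511 mm → contributes +35 897 308 mm⁴
Total I = 77 999 465 mm⁴.
Radius of gyration: k = √(I/A) = √(77 999 465 / 24 837) = 56.04 mm.

k_x ≈ 56.0 mm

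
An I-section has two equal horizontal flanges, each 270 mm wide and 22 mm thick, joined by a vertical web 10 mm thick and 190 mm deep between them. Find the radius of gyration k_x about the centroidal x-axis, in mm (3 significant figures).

k_x ≈ 101 mm

Split into non-overlapping primitives; take the origin at the lower-left of the bounding box.
Bottom flange: 270 × 22, A = 5 940 mm², y = 11 mm, Ī = 239 580 mm⁴.
Web: 10 × 190, A = 1 900 mm², y = 117 mm, Ī = 5 715 833 mm⁴.
Top flange: 270 × 22, A = 5 940 mm², y = 223 mm, Ī = 239 580 mm⁴.
By symmetry the centroid is at mid-height, ȳ = 117 mm.
Transfer each piece to the centroidal x-axis using Ī + A·d² with d = y − 117:
  bottom flange: d = -106 mm → contributes +66 981 420 mm⁴
  web: d = 0 mm → contributes +5 715 833 mm⁴
  top flange: d = 106 mm → contributes +66 981 420 mm⁴
Total I = 139 678 673 mm⁴.
Radius of gyration: k = √(I/A) = √(139 678 673 / 13 780) = 100.68 mm.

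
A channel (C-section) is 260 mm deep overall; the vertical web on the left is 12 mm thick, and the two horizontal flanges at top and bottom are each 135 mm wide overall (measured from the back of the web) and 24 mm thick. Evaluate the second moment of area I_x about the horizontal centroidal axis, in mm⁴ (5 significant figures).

Treat the section as a set of non-overlapping primitives; coordinates are from the bounding-box lower-left.
Web: 12 × 260, A = 3 120 mm², y = 130 mm, Ī = 17 576 000 mm⁴.
Top flange (beyond web): 123 × 24, A = 2 952 mm², y = 248 mm, Ī = 141 696 mm⁴.
Bottom flange (beyond web): 123 × 24, A = 2 952 mm², y = 12 mm, Ī = 141 696 mm⁴.
By symmetry the centroid is at mid-height, ȳ = 130 mm.
Transfer each piece to the horizontal centroidal axis using Ī + A·d² with d = y − 130:
  web: d = 0 mm → contributes +17 576 000 mm⁴
  top flange (beyond web): d = 118 mm → contributes +41 245 344 mm⁴
  bottom flange (beyond web): d = -118 mm → contributes +41 245 344 mm⁴
Total I = 100 066 688 mm⁴.

I_x ≈ 1.0007 × 10⁸ mm⁴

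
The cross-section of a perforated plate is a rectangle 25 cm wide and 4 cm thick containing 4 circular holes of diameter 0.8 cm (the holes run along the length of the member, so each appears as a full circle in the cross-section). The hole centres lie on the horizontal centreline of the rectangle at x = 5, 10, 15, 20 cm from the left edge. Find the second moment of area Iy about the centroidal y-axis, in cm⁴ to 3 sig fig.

Iy ≈ 5150 cm⁴

Treat the section as a set of non-overlapping primitives; coordinates are from the bounding-box lower-left.
Plate: 25 × 4, A = 100 cm², x = 12.5 cm, Ī = 5208.3 cm⁴.
Hole 1 (subtracted): ⌀0.8, A = 0.50265 cm², x = 5 cm, Ī = 0.020106 cm⁴.
Hole 2 (subtracted): ⌀0.8, A = 0.50265 cm², x = 10 cm, Ī = 0.020106 cm⁴.
Hole 3 (subtracted): ⌀0.8, A = 0.50265 cm², x = 15 cm, Ī = 0.020106 cm⁴.
Hole 4 (subtracted): ⌀0.8, A = 0.50265 cm², x = 20 cm, Ī = 0.020106 cm⁴.
By symmetry the centroid is at mid-width, x̄ = 12.5 cm.
Transfer each piece to the centroidal y-axis using Ī + A·d² with d = x − 12.5:
  plate: d = 0 cm → contributes +5208.3 cm⁴
  hole 1: d = -7.5 cm → contributes −28.294 cm⁴
  hole 2: d = -2.5 cm → contributes −3.1617 cm⁴
  hole 3: d = 2.5 cm → contributes −3.1617 cm⁴
  hole 4: d = 7.5 cm → contributes −28.294 cm⁴
Total I = 5145.4 cm⁴.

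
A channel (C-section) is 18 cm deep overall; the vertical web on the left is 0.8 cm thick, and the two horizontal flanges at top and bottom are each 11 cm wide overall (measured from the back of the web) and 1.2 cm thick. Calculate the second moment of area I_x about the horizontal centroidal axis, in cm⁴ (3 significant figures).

Treat the section as a set of non-overlapping primitives; coordinates are from the bounding-box lower-left.
Web: 0.8 × 18, A = 14.4 cm², y = 9 cm, Ī = 388.8 cm⁴.
Top flange (beyond web): 10.2 × 1.2, A = 12.24 cm², y = 17.4 cm, Ī = 1.4688 cm⁴.
Bottom flange (beyond web): 10.2 × 1.2, A = 12.24 cm², y = 0.6 cm, Ī = 1.4688 cm⁴.
By symmetry the centroid is at mid-height, ȳ = 9 cm.
Transfer each piece to the horizontal centroidal axis using Ī + A·d² with d = y − 9:
  web: d = 0 cm → contributes +388.8 cm⁴
  top flange (beyond web): d = 8.4 cm → contributes +865.12 cm⁴
  bottom flange (beyond web): d = -8.4 cm → contributes +865.12 cm⁴
Total I = 2 119 cm⁴.

I_x ≈ 2120 cm⁴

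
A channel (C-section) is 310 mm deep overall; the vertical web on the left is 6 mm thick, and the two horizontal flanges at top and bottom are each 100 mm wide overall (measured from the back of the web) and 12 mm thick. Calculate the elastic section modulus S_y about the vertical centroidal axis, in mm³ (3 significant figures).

S_y ≈ 6.06 × 10⁴ mm³

Decompose the section into non-overlapping parts with the origin at the bottom-left of its bounding rectangle.
Web: 6 × 310, A = 1 860 mm², x = 3 mm, Ī = 5 580 mm⁴.
Top flange (beyond web): 94 × 12, A = 1 128 mm², x = 53 mm, Ī = 830 584 mm⁴.
Bottom flange (beyond web): 94 × 12, A = 1 128 mm², x = 53 mm, Ī = 830 584 mm⁴.
Centroid: x̄ = ΣA·x / ΣA = 30.405 mm.
Transfer each piece to the vertical centroidal axis using Ī + A·d² with d = x − 30.405:
  web: d = -27.405 mm → contributes +1 402 529 mm⁴
  top flange (beyond web): d = 22.595 mm → contributes +1 406 454 mm⁴
  bottom flange (beyond web): d = 22.595 mm → contributes +1 406 454 mm⁴
Total I = 4 215 436 mm⁴.
Extreme fibre distance c = 69.595 mm; S = I/c = 60 571 mm³.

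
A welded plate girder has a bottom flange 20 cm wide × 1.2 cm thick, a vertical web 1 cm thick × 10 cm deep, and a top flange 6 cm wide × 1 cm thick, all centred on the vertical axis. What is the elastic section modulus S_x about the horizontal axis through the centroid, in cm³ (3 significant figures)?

S_x ≈ 89.5 cm³

Treat the section as a set of non-overlapping primitives; coordinates are from the bounding-box lower-left.
Bottom plate: 20 × 1.2, A = 24 cm², y = 0.6 cm, Ī = 2.88 cm⁴.
Web plate: 1 × 10, A = 10 cm², y = 6.2 cm, Ī = 83.333 cm⁴.
Top plate: 6 × 1, A = 6 cm², y = 11.7 cm, Ī = 0.5 cm⁴.
Centroid: ȳ = ΣA·y / ΣA = 3.665 cm.
Transfer each piece to the horizontal axis through the centroid using Ī + A·d² with d = y − 3.665:
  bottom plate: d = -3.065 cm → contributes +228.34 cm⁴
  web plate: d = 2.535 cm → contributes +147.6 cm⁴
  top plate: d = 8.035 cm → contributes +387.87 cm⁴
Total I = 763.8 cm⁴.
Extreme fibre distance c = 8.535 cm; S = I/c = 89.491 cm³.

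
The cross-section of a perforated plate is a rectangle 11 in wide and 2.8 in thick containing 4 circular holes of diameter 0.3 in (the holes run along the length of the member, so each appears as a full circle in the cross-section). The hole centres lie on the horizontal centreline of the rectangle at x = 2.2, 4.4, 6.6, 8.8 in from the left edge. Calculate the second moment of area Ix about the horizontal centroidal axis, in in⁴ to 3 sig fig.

Split into non-overlapping primitives; take the origin at the lower-left of the bounding box.
Plate: 11 × 2.8, A = 30.8 in², y = 1.4 in, Ī = 20.123 in⁴.
Hole 1 (subtracted): ⌀0.3, A = 0.070686 in², y = 1.4 in, Ī = 0.00039761 in⁴.
Hole 2 (subtracted): ⌀0.3, A = 0.070686 in², y = 1.4 in, Ī = 0.00039761 in⁴.
Hole 3 (subtracted): ⌀0.3, A = 0.070686 in², y = 1.4 in, Ī = 0.00039761 in⁴.
Hole 4 (subtracted): ⌀0.3, A = 0.070686 in², y = 1.4 in, Ī = 0.00039761 in⁴.
By symmetry the centroid is at mid-height, ȳ = 1.4 in.
All pieces are centred on the horizontal centroidal axis, so I = ΣĪ (holes subtracted) = 20.121 in⁴.

Ix ≈ 20.1 in⁴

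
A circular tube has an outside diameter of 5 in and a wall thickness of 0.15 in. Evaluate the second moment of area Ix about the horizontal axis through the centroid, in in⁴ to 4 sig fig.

Ix ≈ 6.727 in⁴

Break the section into simple shapes (no overlaps), measuring from the bottom-left corner of the bounding box.
Outer circle: ⌀5, A = 19.635 in², y = 2.5 in, Ī = 30.6796 in⁴.
Bore (subtracted): ⌀4.7, A = 17.3494 in², y = 2.5 in, Ī = 23.9531 in⁴.
By symmetry the centroid is at mid-height, ȳ = 2.5 in.
All pieces are centred on the horizontal axis through the centroid, so I = ΣĪ (holes subtracted) = 6.72654 in⁴.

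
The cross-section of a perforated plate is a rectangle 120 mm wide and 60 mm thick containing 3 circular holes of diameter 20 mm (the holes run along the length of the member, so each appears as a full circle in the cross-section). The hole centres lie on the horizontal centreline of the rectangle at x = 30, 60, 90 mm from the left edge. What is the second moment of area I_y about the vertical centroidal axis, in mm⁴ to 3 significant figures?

Split into non-overlapping primitives; take the origin at the lower-left of the bounding box.
Plate: 120 × 60, A = 7 200 mm², x = 60 mm, Ī = 8 640 000 mm⁴.
Hole 1 (subtracted): ⌀20, A = 314.16 mm², x = 30 mm, Ī = 7 854 mm⁴.
Hole 2 (subtracted): ⌀20, A = 314.16 mm², x = 60 mm, Ī = 7 854 mm⁴.
Hole 3 (subtracted): ⌀20, A = 314.16 mm², x = 90 mm, Ī = 7 854 mm⁴.
By symmetry the centroid is at mid-width, x̄ = 60 mm.
Transfer each piece to the vertical centroidal axis using Ī + A·d² with d = x − 60:
  plate: d = 0 mm → contributes +8 640 000 mm⁴
  hole 1: d = -30 mm → contributes −290 597 mm⁴
  hole 2: d = 0 mm → contributes −7 854 mm⁴
  hole 3: d = 30 mm → contributes −290 597 mm⁴
Total I = 8 050 951 mm⁴.

I_y ≈ 8.05 × 10⁶ mm⁴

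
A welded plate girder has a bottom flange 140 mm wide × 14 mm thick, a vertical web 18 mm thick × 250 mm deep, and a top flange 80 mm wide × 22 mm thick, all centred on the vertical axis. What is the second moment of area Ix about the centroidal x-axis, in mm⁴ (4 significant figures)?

Ix ≈ 9.020 × 10⁷ mm⁴

Break the section into simple shapes (no overlaps), measuring from the bottom-left corner of the bounding box.
Bottom plate: 140 × 14, A = 1 960 mm², y = 7 mm, Ī = 32013.3 mm⁴.
Web plate: 18 × 250, A = 4 500 mm², y = 139 mm, Ī = 23 437 500 mm⁴.
Top plate: 80 × 22, A = 1 760 mm², y = 275 mm, Ī = 70986.7 mm⁴.
Centroid: ȳ = ΣA·y / ΣA = 136.645 mm.
Transfer each piece to the centroidal x-axis using Ī + A·d² with d = y − 136.645:
  bottom plate: d = -129.645 mm → contributes +32 975 235 mm⁴
  web plate: d = 2.35523 mm → contributes +23 462 462 mm⁴
  top plate: d = 138.355 mm → contributes +33 761 206 mm⁴
Total I = 90 198 903 mm⁴.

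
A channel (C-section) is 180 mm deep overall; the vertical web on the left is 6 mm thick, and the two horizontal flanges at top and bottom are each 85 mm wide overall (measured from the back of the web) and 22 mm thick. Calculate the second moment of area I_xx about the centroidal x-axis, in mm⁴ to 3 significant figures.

I_xx ≈ 2.47 × 10⁷ mm⁴

Treat the section as a set of non-overlapping primitives; coordinates are from the bounding-box lower-left.
Web: 6 × 180, A = 1 080 mm², y = 90 mm, Ī = 2 916 000 mm⁴.
Top flange (beyond web): 79 × 22, A = 1 738 mm², y = 169 mm, Ī = 70 099 mm⁴.
Bottom flange (beyond web): 79 × 22, A = 1 738 mm², y = 11 mm, Ī = 70 099 mm⁴.
By symmetry the centroid is at mid-height, ȳ = 90 mm.
Transfer each piece to the centroidal x-axis using Ī + A·d² with d = y − 90:
  web: d = 0 mm → contributes +2 916 000 mm⁴
  top flange (beyond web): d = 79 mm → contributes +10 916 957 mm⁴
  bottom flange (beyond web): d = -79 mm → contributes +10 916 957 mm⁴
Total I = 24 749 915 mm⁴.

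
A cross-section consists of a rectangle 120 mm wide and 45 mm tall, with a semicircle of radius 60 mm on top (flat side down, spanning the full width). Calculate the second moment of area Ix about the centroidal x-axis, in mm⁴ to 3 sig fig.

Decompose the section into non-overlapping parts with the origin at the bottom-left of its bounding rectangle.
Rectangular body: 120 × 45, A = 5 400 mm², y = 22.5 mm, Ī = 911 250 mm⁴.
Semicircular cap: semicircle r = 60, A = 5654.9 mm², y = 70.465 mm, Ī = 1 422 450 mm⁴.
Centroid: ȳ = ΣA·y / ΣA = 47.035 mm.
Transfer each piece to the centroidal x-axis using Ī + A·d² with d = y − 47.035:
  rectangular body: d = -24.535 mm → contributes +4 161 948 mm⁴
  semicircular cap: d = 23.429 mm → contributes +4 526 638 mm⁴
Total I = 8 688 586 mm⁴.

Ix ≈ 8.69 × 10⁶ mm⁴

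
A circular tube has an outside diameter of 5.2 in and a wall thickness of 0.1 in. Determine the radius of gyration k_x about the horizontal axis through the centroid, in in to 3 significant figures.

k_x ≈ 1.80 in

Break the section into simple shapes (no overlaps), measuring from the bottom-left corner of the bounding box.
Outer circle: ⌀5.2, A = 21.237 in², y = 2.6 in, Ī = 35.891 in⁴.
Bore (subtracted): ⌀5, A = 19.635 in², y = 2.6 in, Ī = 30.68 in⁴.
By symmetry the centroid is at mid-height, ȳ = 2.6 in.
All pieces are centred on the horizontal axis through the centroid, so I = ΣĪ (holes subtracted) = 5.2112 in⁴.
Radius of gyration: k = √(I/A) = √(5.2112 / 1.6022) = 1.8035 in.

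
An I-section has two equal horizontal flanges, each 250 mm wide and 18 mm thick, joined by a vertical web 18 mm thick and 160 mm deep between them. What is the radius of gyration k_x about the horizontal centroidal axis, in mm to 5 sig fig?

k_x ≈ 80.860 mm

Break the section into simple shapes (no overlaps), measuring from the bottom-left corner of the bounding box.
Bottom flange: 250 × 18, A = 4 500 mm², y = 9 mm, Ī = 121 500 mm⁴.
Web: 18 × 160, A = 2 880 mm², y = 98 mm, Ī = 6 144 000 mm⁴.
Top flange: 250 × 18, A = 4 500 mm², y = 187 mm, Ī = 121 500 mm⁴.
By symmetry the centroid is at mid-height, ȳ = 98 mm.
Transfer each piece to the horizontal centroidal axis using Ī + A·d² with d = y − 98:
  bottom flange: d = -89 mm → contributes +35 766 000 mm⁴
  web: d = 0 mm → contributes +6 144 000 mm⁴
  top flange: d = 89 mm → contributes +35 766 000 mm⁴
Total I = 77 676 000 mm⁴.
Radius of gyration: k = √(I/A) = √(77 676 000 / 11 880) = 80.86027 mm.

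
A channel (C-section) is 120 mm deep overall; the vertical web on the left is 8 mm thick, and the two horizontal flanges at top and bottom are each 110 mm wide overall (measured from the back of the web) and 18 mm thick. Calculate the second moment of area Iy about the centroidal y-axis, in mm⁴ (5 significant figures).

Iy ≈ 5.4909 × 10⁶ mm⁴

Break the section into simple shapes (no overlaps), measuring from the bottom-left corner of the bounding box.
Web: 8 × 120, A = 960 mm², x = 4 mm, Ī = 5 120 mm⁴.
Top flange (beyond web): 102 × 18, A = 1 836 mm², x = 59 mm, Ī = 1 591 812 mm⁴.
Bottom flange (beyond web): 102 × 18, A = 1 836 mm², x = 59 mm, Ī = 1 591 812 mm⁴.
Centroid: x̄ = ΣA·x / ΣA = 47.60104 mm.
Transfer each piece to the centroidal y-axis using Ī + A·d² with d = x − 47.60104:
  web: d = -43.60104 mm → contributes +1 830 128 mm⁴
  top flange (beyond web): d = 11.39896 mm → contributes +1 830 375 mm⁴
  bottom flange (beyond web): d = 11.39896 mm → contributes +1 830 375 mm⁴
Total I = 5 490 879 mm⁴.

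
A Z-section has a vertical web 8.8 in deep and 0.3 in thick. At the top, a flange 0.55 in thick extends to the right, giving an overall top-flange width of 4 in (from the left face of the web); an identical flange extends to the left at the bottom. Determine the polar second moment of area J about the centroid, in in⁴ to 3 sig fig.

J ≈ 107 in⁴

Split into non-overlapping primitives; take the origin at the lower-left of the bounding box.
Web: 0.3 × 8.8, A = 2.64 in², y = 4.4 in, Ī = 17.037 in⁴.
Top flange (beyond web): 3.7 × 0.55, A = 2.035 in², y = 8.525 in, Ī = 0.051299 in⁴.
Bottom flange (beyond web): 3.7 × 0.55, A = 2.035 in², y = 0.275 in, Ī = 0.051299 in⁴.
Centroid: ȳ = ΣA·y / ΣA = 4.4 in.
Transfer each piece to the centroidal x-axis using Ī + A·d² with d = y − 4.4:
  web: d = 0 in → contributes +17.037 in⁴
  top flange (beyond web): d = 4.125 in → contributes +34.678 in⁴
  bottom flange (beyond web): d = -4.125 in → contributes +34.678 in⁴
Total I = 86.393 in⁴.
For the y-axis: x̄ = 3.85 in.
Repeating about the centroidal y-axis gives I_y = 20.943 in⁴.
Polar second moment: J = I_x + I_y = 107.34 in⁴.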